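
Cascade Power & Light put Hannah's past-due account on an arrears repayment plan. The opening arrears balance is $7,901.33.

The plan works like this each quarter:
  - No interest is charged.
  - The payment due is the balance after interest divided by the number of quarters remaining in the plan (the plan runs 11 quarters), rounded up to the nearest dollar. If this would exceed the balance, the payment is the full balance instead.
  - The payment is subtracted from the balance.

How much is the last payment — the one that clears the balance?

$717.33

# | Opening | Payment | End bal
1 | $7,901.33 | $719.00 | $7,182.33
2 | $7,182.33 | $719.00 | $6,463.33
3 | $6,463.33 | $719.00 | $5,744.33
4 | $5,744.33 | $719.00 | $5,025.33
5 | $5,025.33 | $718.00 | $4,307.33
6 | $4,307.33 | $718.00 | $3,589.33
7 | $3,589.33 | $718.00 | $2,871.33
8 | $2,871.33 | $718.00 | $2,153.33
9 | $2,153.33 | $718.00 | $1,435.33
10 | $1,435.33 | $718.00 | $717.33
11 | $717.33 | $717.33 | $0.00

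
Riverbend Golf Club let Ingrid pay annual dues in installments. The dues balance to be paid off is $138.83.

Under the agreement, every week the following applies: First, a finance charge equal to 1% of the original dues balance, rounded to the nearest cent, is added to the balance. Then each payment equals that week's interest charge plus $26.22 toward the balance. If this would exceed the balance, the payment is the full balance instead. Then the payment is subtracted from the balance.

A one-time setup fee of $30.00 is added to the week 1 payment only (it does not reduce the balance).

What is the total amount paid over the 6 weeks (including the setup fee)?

$177.17

Week 1: $138.83 +$1.39 interest = $140.22; pay $27.61 (+ $30.00 fee) → $112.61
Week 2: $112.61 +$1.39 interest = $114.00; pay $27.61 → $86.39
Week 3: $86.39 +$1.39 interest = $87.78; pay $27.61 → $60.17
Week 4: $60.17 +$1.39 interest = $61.56; pay $27.61 → $33.95
Week 5: $33.95 +$1.39 interest = $35.34; pay $27.61 → $7.73
Week 6: $7.73 +$1.39 interest = $9.12; pay $9.12 → $0.00
Total paid: $177.17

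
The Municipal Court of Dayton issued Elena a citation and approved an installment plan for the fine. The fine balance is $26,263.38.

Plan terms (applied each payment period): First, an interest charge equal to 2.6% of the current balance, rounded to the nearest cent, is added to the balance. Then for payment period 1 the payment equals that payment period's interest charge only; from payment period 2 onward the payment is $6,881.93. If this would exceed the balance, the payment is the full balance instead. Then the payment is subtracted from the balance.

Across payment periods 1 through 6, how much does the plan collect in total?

$28,706.26

Payment period 1: $26,263.38 +$682.85 interest = $26,946.23; pay $682.85 → $26,263.38
Payment period 2: $26,263.38 +$682.85 interest = $26,946.23; pay $6,881.93 → $20,064.30
Payment period 3: $20,064.30 +$521.67 interest = $20,585.97; pay $6,881.93 → $13,704.04
Payment period 4: $13,704.04 +$356.31 interest = $14,060.35; pay $6,881.93 → $7,178.42
Payment period 5: $7,178.42 +$186.64 interest = $7,365.06; pay $6,881.93 → $483.13
Payment period 6: $483.13 +$12.56 interest = $495.69; pay $495.69 → $0.00
Total paid: $28,706.26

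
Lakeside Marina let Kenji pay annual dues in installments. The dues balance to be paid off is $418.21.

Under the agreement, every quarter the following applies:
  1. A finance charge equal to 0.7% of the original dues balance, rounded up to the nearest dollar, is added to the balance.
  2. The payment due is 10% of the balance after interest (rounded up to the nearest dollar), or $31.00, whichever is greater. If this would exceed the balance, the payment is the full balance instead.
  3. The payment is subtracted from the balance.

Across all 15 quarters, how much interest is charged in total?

Quarter 1: opening $418.21; interest $3.00 → $421.21; payment $43.00; balance $378.21
Quarter 2: opening $378.21; interest $3.00 → $381.21; payment $39.00; balance $342.21
Quarter 3: opening $342.21; interest $3.00 → $345.21; payment $35.00; balance $310.21
Quarter 4: opening $310.21; interest $3.00 → $313.21; payment $32.00; balance $281.21
Quarter 5: opening $281.21; interest $3.00 → $284.21; payment $31.00; balance $253.21
Quarter 6: opening $253.21; interest $3.00 → $256.21; payment $31.00; balance $225.21
Quarter 7: opening $225.21; interest $3.00 → $228.21; payment $31.00; balance $197.21
Quarter 8: opening $197.21; interest $3.00 → $200.21; payment $31.00; balance $169.21
Quarter 9: opening $169.21; interest $3.00 → $172.21; payment $31.00; balance $141.21
Quarter 10: opening $141.21; interest $3.00 → $144.21; payment $31.00; balance $113.21
Quarter 11: opening $113.21; interest $3.00 → $116.21; payment $31.00; balance $85.21
Quarter 12: opening $85.21; interest $3.00 → $88.21; payment $31.00; balance $57.21
Quarter 13: opening $57.21; interest $3.00 → $60.21; payment $31.00; balance $29.21
Quarter 14: opening $29.21; interest $3.00 → $32.21; payment $31.00; balance $1.21
Quarter 15: opening $1.21; interest $3.00 → $4.21; payment $4.21; balance $0.00
Total interest: $3.00 + $3.00 + $3.00 + $3.00 + $3.00 + $3.00 + $3.00 + $3.00 + $3.00 + $3.00 + $3.00 + $3.00 + $3.00 + $3.00 + $3.00 = $45.00

$45.00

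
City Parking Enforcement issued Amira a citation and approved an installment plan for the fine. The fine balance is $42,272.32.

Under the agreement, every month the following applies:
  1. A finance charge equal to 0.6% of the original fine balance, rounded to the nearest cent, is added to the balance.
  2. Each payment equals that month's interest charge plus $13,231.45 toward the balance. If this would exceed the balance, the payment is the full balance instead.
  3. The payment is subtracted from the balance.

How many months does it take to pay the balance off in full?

Month 1: opening $42,272.32; interest $253.63 → $42,525.95; payment $13,485.08; balance $29,040.87
Month 2: opening $29,040.87; interest $253.63 → $29,294.50; payment $13,485.08; balance $15,809.42
Month 3: opening $15,809.42; interest $253.63 → $16,063.05; payment $13,485.08; balance $2,577.97
Month 4: opening $2,577.97; interest $253.63 → $2,831.60; payment $2,831.60; balance $0.00
Balance reaches $0.00 in month 4.

4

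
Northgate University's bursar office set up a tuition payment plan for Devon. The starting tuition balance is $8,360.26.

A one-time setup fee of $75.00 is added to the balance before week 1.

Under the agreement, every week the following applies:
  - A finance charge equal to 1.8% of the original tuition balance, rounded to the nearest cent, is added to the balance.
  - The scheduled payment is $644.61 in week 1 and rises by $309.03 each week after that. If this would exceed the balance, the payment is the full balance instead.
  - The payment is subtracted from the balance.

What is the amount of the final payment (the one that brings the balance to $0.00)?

Week 1: $8,435.26 +$150.48 interest = $8,585.74; pay $644.61 → $7,941.13
Week 2: $7,941.13 +$150.48 interest = $8,091.61; pay $953.64 → $7,137.97
Week 3: $7,137.97 +$150.48 interest = $7,288.45; pay $1,262.67 → $6,025.78
Week 4: $6,025.78 +$150.48 interest = $6,176.26; pay $1,571.70 → $4,604.56
Week 5: $4,604.56 +$150.48 interest = $4,755.04; pay $1,880.73 → $2,874.31
Week 6: $2,874.31 +$150.48 interest = $3,024.79; pay $2,189.76 → $835.03
Week 7: $835.03 +$150.48 interest = $985.51; pay $985.51 → $0.00

$985.51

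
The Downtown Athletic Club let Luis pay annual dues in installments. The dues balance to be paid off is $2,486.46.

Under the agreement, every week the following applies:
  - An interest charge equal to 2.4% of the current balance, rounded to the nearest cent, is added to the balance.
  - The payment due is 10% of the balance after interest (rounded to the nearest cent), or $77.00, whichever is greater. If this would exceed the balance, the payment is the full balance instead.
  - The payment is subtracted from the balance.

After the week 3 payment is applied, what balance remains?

$1,946.31

Week 1: opening $2,486.46; interest $59.68 → $2,546.14; payment $254.61; balance $2,291.53
Week 2: opening $2,291.53; interest $55.00 → $2,346.53; payment $234.65; balance $2,111.88
Week 3: opening $2,111.88; interest $50.69 → $2,162.57; payment $216.26; balance $1,946.31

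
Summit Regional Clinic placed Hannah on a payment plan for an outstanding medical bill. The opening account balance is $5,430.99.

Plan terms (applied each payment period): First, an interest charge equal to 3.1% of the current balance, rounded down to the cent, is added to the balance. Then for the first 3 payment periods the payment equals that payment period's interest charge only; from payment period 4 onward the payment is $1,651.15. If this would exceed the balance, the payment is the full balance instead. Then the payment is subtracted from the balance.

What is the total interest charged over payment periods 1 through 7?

Payment period 1: opening $5,430.99; interest $168.36 → $5,599.35; payment $168.36; balance $5,430.99
Payment period 2: opening $5,430.99; interest $168.36 → $5,599.35; payment $168.36; balance $5,430.99
Payment period 3: opening $5,430.99; interest $168.36 → $5,599.35; payment $168.36; balance $5,430.99
Payment period 4: opening $5,430.99; interest $168.36 → $5,599.35; payment $1,651.15; balance $3,948.20
Payment period 5: opening $3,948.20; interest $122.39 → $4,070.59; payment $1,651.15; balance $2,419.44
Payment period 6: opening $2,419.44; interest $75.00 → $2,494.44; payment $1,651.15; balance $843.29
Payment period 7: opening $843.29; interest $26.14 → $869.43; payment $869.43; balance $0.00
Total interest: $168.36 + $168.36 + $168.36 + $168.36 + $122.39 + $75.00 + $26.14 = $896.97

$896.97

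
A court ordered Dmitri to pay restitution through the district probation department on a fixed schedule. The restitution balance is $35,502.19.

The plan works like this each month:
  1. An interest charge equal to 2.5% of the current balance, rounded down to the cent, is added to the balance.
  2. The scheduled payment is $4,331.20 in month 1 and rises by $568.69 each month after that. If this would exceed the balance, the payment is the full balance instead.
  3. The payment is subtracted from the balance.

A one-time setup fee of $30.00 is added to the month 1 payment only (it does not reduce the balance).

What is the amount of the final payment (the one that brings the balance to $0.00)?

$4,802.10

# | Opening | Interest | Payment | Fee | End bal
1 | $35,502.19 | $887.55 | $4,331.20 | $30.00 | $32,058.54
2 | $32,058.54 | $801.46 | $4,899.89 | — | $27,960.11
3 | $27,960.11 | $699.00 | $5,468.58 | — | $23,190.53
4 | $23,190.53 | $579.76 | $6,037.27 | — | $17,733.02
5 | $17,733.02 | $443.32 | $6,605.96 | — | $11,570.38
6 | $11,570.38 | $289.25 | $7,174.65 | — | $4,684.98
7 | $4,684.98 | $117.12 | $4,802.10 | — | $0.00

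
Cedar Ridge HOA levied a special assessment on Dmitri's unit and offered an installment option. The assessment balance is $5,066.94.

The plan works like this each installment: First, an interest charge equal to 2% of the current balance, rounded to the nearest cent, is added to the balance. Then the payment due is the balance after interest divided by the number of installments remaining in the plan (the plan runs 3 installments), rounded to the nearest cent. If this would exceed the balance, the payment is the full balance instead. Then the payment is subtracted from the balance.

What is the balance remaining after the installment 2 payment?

$1,757.21

Installment 1: opening $5,066.94; interest $101.34 → $5,168.28; payment $1,722.76; balance $3,445.52
Installment 2: opening $3,445.52; interest $68.91 → $3,514.43; payment $1,757.22; balance $1,757.21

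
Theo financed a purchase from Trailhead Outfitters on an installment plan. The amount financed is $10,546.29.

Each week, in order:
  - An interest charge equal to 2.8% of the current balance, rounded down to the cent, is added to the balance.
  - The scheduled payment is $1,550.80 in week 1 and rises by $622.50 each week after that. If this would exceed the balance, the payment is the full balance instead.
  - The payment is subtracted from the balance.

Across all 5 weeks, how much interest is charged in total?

$938.18

Week 1: $10,546.29 +$295.29 interest = $10,841.58; pay $1,550.80 → $9,290.78
Week 2: $9,290.78 +$260.14 interest = $9,550.92; pay $2,173.30 → $7,377.62
Week 3: $7,377.62 +$206.57 interest = $7,584.19; pay $2,795.80 → $4,788.39
Week 4: $4,788.39 +$134.07 interest = $4,922.46; pay $3,418.30 → $1,504.16
Week 5: $1,504.16 +$42.11 interest = $1,546.27; pay $1,546.27 → $0.00
Total interest: $295.29 + $260.14 + $206.57 + $134.07 + $42.11 = $938.18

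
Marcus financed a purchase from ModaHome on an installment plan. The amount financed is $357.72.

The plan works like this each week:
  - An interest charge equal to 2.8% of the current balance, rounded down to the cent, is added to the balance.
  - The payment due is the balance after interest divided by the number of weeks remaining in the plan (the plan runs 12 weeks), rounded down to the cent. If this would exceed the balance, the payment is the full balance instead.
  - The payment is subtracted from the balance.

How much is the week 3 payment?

$32.38

# | Opening | Interest | Payment | End bal
1 | $357.72 | $10.01 | $30.64 | $337.09
2 | $337.09 | $9.43 | $31.50 | $315.02
3 | $315.02 | $8.82 | $32.38 | $291.46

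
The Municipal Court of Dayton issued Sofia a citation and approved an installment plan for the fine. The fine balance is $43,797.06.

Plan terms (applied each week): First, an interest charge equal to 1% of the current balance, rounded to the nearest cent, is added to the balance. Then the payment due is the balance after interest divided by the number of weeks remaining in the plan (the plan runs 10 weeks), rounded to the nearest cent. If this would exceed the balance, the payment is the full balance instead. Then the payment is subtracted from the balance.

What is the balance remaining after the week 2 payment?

$35,741.91

# | Opening | Interest | Payment | End bal
1 | $43,797.06 | $437.97 | $4,423.50 | $39,811.53
2 | $39,811.53 | $398.12 | $4,467.74 | $35,741.91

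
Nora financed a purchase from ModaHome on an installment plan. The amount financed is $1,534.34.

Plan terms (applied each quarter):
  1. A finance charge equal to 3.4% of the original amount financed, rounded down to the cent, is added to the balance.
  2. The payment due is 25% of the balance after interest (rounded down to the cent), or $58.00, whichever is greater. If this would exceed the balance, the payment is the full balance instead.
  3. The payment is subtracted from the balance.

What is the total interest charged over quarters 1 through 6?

# | Opening | Interest | Payment | End bal
1 | $1,534.34 | $52.16 | $396.62 | $1,189.88
2 | $1,189.88 | $52.16 | $310.51 | $931.53
3 | $931.53 | $52.16 | $245.92 | $737.77
4 | $737.77 | $52.16 | $197.48 | $592.45
5 | $592.45 | $52.16 | $161.15 | $483.46
6 | $483.46 | $52.16 | $133.90 | $401.72
Total interest: $52.16 + $52.16 + $52.16 + $52.16 + $52.16 + $52.16 = $312.96

$312.96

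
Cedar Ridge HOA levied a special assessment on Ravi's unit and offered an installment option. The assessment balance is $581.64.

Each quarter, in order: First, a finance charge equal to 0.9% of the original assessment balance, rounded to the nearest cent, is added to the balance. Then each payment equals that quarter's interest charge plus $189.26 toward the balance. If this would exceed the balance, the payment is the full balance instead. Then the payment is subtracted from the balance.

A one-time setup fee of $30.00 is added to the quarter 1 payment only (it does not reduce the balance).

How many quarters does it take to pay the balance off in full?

4

Quarter 1: opening $581.64; interest $5.23 → $586.87; payment $194.49 (+ $30.00 fee); balance $392.38
Quarter 2: opening $392.38; interest $5.23 → $397.61; payment $194.49; balance $203.12
Quarter 3: opening $203.12; interest $5.23 → $208.35; payment $194.49; balance $13.86
Quarter 4: opening $13.86; interest $5.23 → $19.09; payment $19.09; balance $0.00
Balance reaches $0.00 in quarter 4.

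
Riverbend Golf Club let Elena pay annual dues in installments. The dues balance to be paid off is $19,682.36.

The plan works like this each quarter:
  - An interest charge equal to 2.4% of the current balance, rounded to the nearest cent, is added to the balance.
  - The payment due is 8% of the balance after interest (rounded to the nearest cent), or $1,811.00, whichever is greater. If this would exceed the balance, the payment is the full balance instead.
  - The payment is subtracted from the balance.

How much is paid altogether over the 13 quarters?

$23,082.99

# | Opening | Interest | Payment | End bal
1 | $19,682.36 | $472.38 | $1,811.00 | $18,343.74
2 | $18,343.74 | $440.25 | $1,811.00 | $16,972.99
3 | $16,972.99 | $407.35 | $1,811.00 | $15,569.34
4 | $15,569.34 | $373.66 | $1,811.00 | $14,132.00
5 | $14,132.00 | $339.17 | $1,811.00 | $12,660.17
6 | $12,660.17 | $303.84 | $1,811.00 | $11,153.01
7 | $11,153.01 | $267.67 | $1,811.00 | $9,609.68
8 | $9,609.68 | $230.63 | $1,811.00 | $8,029.31
9 | $8,029.31 | $192.70 | $1,811.00 | $6,411.01
10 | $6,411.01 | $153.86 | $1,811.00 | $4,753.87
11 | $4,753.87 | $114.09 | $1,811.00 | $3,056.96
12 | $3,056.96 | $73.37 | $1,811.00 | $1,319.33
13 | $1,319.33 | $31.66 | $1,350.99 | $0.00
Total paid: $23,082.99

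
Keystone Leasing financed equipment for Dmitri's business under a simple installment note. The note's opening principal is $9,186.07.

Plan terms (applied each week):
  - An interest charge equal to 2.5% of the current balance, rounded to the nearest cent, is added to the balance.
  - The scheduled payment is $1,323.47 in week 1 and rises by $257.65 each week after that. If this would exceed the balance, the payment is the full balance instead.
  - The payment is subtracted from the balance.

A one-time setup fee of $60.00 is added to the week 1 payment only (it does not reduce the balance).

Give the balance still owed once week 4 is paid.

$3,072.15

# | Opening | Interest | Payment | Fee | End bal
1 | $9,186.07 | $229.65 | $1,323.47 | $60.00 | $8,092.25
2 | $8,092.25 | $202.31 | $1,581.12 | — | $6,713.44
3 | $6,713.44 | $167.84 | $1,838.77 | — | $5,042.51
4 | $5,042.51 | $126.06 | $2,096.42 | — | $3,072.15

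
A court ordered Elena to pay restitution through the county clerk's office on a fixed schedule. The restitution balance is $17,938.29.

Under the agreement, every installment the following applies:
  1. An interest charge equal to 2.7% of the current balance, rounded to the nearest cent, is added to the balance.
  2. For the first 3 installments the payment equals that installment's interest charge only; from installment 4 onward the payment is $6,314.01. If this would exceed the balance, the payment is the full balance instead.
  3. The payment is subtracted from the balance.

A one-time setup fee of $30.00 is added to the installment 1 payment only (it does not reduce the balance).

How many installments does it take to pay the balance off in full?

# | Opening | Interest | Payment | Fee | End bal
1 | $17,938.29 | $484.33 | $484.33 | $30.00 | $17,938.29
2 | $17,938.29 | $484.33 | $484.33 | — | $17,938.29
3 | $17,938.29 | $484.33 | $484.33 | — | $17,938.29
4 | $17,938.29 | $484.33 | $6,314.01 | — | $12,108.61
5 | $12,108.61 | $326.93 | $6,314.01 | — | $6,121.53
6 | $6,121.53 | $165.28 | $6,286.81 | — | $0.00
Balance reaches $0.00 in installment 6.

6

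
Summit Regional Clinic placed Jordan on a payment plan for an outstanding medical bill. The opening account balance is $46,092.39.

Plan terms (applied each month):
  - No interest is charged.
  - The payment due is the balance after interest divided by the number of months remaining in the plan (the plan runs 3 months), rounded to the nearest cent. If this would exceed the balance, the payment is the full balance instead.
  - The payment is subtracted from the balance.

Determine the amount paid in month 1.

Month 1: opening $46,092.39; payment $15,364.13; balance $30,728.26

$15,364.13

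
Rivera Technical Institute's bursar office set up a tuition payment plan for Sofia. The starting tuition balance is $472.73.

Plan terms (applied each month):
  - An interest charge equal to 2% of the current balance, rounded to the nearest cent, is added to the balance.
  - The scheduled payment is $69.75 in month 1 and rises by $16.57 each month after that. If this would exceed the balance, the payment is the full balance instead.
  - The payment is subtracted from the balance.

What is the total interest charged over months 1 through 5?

Month 1: opening $472.73; interest $9.45 → $482.18; payment $69.75; balance $412.43
Month 2: opening $412.43; interest $8.25 → $420.68; payment $86.32; balance $334.36
Month 3: opening $334.36; interest $6.69 → $341.05; payment $102.89; balance $238.16
Month 4: opening $238.16; interest $4.76 → $242.92; payment $119.46; balance $123.46
Month 5: opening $123.46; interest $2.47 → $125.93; payment $125.93; balance $0.00
Total interest: $9.45 + $8.25 + $6.69 + $4.76 + $2.47 = $31.62

$31.62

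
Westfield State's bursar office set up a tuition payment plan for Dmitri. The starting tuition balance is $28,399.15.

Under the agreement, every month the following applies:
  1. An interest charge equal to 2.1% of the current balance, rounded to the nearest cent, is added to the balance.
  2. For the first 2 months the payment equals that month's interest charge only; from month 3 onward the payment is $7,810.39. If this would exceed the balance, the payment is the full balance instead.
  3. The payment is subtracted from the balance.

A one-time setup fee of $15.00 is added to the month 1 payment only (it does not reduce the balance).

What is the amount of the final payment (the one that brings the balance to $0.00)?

$6,431.75

Month 1: $28,399.15 +$596.38 interest = $28,995.53; pay $596.38 (+ $15.00 fee) → $28,399.15
Month 2: $28,399.15 +$596.38 interest = $28,995.53; pay $596.38 → $28,399.15
Month 3: $28,399.15 +$596.38 interest = $28,995.53; pay $7,810.39 → $21,185.14
Month 4: $21,185.14 +$444.89 interest = $21,630.03; pay $7,810.39 → $13,819.64
Month 5: $13,819.64 +$290.21 interest = $14,109.85; pay $7,810.39 → $6,299.46
Month 6: $6,299.46 +$132.29 interest = $6,431.75; pay $6,431.75 → $0.00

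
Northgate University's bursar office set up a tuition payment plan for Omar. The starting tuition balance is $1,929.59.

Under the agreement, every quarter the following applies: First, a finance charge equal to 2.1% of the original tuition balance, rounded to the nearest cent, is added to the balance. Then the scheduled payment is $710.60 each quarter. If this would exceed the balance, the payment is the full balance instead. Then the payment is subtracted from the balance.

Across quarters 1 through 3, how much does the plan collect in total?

# | Opening | Interest | Payment | End bal
1 | $1,929.59 | $40.52 | $710.60 | $1,259.51
2 | $1,259.51 | $40.52 | $710.60 | $589.43
3 | $589.43 | $40.52 | $629.95 | $0.00
Total paid: $2,051.15

$2,051.15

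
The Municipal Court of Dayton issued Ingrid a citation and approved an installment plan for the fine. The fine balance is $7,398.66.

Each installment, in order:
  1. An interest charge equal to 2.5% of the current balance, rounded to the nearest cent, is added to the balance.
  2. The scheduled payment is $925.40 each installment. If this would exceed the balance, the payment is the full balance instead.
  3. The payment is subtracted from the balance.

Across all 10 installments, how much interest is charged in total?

# | Opening | Interest | Payment | End bal
1 | $7,398.66 | $184.97 | $925.40 | $6,658.23
2 | $6,658.23 | $166.46 | $925.40 | $5,899.29
3 | $5,899.29 | $147.48 | $925.40 | $5,121.37
4 | $5,121.37 | $128.03 | $925.40 | $4,324.00
5 | $4,324.00 | $108.10 | $925.40 | $3,506.70
6 | $3,506.70 | $87.67 | $925.40 | $2,668.97
7 | $2,668.97 | $66.72 | $925.40 | $1,810.29
8 | $1,810.29 | $45.26 | $925.40 | $930.15
9 | $930.15 | $23.25 | $925.40 | $28.00
10 | $28.00 | $0.70 | $28.70 | $0.00
Total interest: $184.97 + $166.46 + $147.48 + $128.03 + $108.10 + $87.67 + $66.72 + $45.26 + $23.25 + $0.70 = $958.64

$958.64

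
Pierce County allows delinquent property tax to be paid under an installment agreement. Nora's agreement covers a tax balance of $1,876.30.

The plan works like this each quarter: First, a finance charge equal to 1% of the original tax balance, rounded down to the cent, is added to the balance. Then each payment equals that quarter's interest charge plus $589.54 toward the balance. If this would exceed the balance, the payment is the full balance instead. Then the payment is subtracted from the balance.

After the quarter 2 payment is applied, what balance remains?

$697.22

Quarter 1: $1,876.30 +$18.76 interest = $1,895.06; pay $608.30 → $1,286.76
Quarter 2: $1,286.76 +$18.76 interest = $1,305.52; pay $608.30 → $697.22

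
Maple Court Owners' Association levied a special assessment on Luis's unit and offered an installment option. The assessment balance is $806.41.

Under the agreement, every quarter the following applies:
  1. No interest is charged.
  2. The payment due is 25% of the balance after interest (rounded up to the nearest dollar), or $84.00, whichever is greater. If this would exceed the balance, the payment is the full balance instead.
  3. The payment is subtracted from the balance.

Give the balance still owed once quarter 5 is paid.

$169.41

Quarter 1: $806.41 − $202.00 → $604.41
Quarter 2: $604.41 − $152.00 → $452.41
Quarter 3: $452.41 − $114.00 → $338.41
Quarter 4: $338.41 − $85.00 → $253.41
Quarter 5: $253.41 − $84.00 → $169.41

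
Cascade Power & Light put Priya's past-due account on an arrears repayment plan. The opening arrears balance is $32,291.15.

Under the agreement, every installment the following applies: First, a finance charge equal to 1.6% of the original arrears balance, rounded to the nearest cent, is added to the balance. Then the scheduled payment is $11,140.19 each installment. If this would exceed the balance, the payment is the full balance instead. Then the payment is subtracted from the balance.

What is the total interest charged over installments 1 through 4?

$2,066.64

Installment 1: opening $32,291.15; interest $516.66 → $32,807.81; payment $11,140.19; balance $21,667.62
Installment 2: opening $21,667.62; interest $516.66 → $22,184.28; payment $11,140.19; balance $11,044.09
Installment 3: opening $11,044.09; interest $516.66 → $11,560.75; payment $11,140.19; balance $420.56
Installment 4: opening $420.56; interest $516.66 → $937.22; payment $937.22; balance $0.00
Total interest: $516.66 + $516.66 + $516.66 + $516.66 = $2,066.64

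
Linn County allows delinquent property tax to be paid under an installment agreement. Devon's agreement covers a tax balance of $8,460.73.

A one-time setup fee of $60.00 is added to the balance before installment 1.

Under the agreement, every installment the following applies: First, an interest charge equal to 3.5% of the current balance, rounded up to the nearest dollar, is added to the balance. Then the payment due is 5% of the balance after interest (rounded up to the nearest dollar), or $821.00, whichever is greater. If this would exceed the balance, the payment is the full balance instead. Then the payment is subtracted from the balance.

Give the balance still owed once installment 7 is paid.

Installment 1: $8,520.73 +$299.00 interest = $8,819.73; pay $821.00 → $7,998.73
Installment 2: $7,998.73 +$280.00 interest = $8,278.73; pay $821.00 → $7,457.73
Installment 3: $7,457.73 +$262.00 interest = $7,719.73; pay $821.00 → $6,898.73
Installment 4: $6,898.73 +$242.00 interest = $7,140.73; pay $821.00 → $6,319.73
Installment 5: $6,319.73 +$222.00 interest = $6,541.73; pay $821.00 → $5,720.73
Installment 6: $5,720.73 +$201.00 interest = $5,921.73; pay $821.00 → $5,100.73
Installment 7: $5,100.73 +$179.00 interest = $5,279.73; pay $821.00 → $4,458.73

$4,458.73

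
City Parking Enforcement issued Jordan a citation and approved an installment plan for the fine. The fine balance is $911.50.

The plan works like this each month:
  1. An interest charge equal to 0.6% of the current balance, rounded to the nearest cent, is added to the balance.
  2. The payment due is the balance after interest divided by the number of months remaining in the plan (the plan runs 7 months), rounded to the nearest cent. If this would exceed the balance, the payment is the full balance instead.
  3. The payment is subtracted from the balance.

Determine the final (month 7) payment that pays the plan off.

# | Opening | Interest | Payment | End bal
1 | $911.50 | $5.47 | $131.00 | $785.97
2 | $785.97 | $4.72 | $131.78 | $658.91
3 | $658.91 | $3.95 | $132.57 | $530.29
4 | $530.29 | $3.18 | $133.37 | $400.10
5 | $400.10 | $2.40 | $134.17 | $268.33
6 | $268.33 | $1.61 | $134.97 | $134.97
7 | $134.97 | $0.81 | $135.78 | $0.00

$135.78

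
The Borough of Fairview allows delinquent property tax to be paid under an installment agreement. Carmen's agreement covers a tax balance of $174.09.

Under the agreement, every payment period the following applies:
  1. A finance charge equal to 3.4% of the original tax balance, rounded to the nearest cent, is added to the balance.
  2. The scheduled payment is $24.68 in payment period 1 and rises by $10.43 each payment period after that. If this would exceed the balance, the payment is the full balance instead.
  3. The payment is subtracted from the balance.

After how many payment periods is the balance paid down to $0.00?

Payment period 1: opening $174.09; interest $5.92 → $180.01; payment $24.68; balance $155.33
Payment period 2: opening $155.33; interest $5.92 → $161.25; payment $35.11; balance $126.14
Payment period 3: opening $126.14; interest $5.92 → $132.06; payment $45.54; balance $86.52
Payment period 4: opening $86.52; interest $5.92 → $92.44; payment $55.97; balance $36.47
Payment period 5: opening $36.47; interest $5.92 → $42.39; payment $42.39; balance $0.00
Balance reaches $0.00 in payment period 5.

5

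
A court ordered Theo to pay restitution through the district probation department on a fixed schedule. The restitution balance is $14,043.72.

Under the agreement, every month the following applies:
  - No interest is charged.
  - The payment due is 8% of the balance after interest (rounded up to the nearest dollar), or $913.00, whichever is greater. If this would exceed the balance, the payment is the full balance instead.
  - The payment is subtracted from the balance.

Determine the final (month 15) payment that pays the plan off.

Month 1: opening $14,043.72; payment $1,124.00; balance $12,919.72
Month 2: opening $12,919.72; payment $1,034.00; balance $11,885.72
Month 3: opening $11,885.72; payment $951.00; balance $10,934.72
Month 4: opening $10,934.72; payment $913.00; balance $10,021.72
Month 5: opening $10,021.72; payment $913.00; balance $9,108.72
Month 6: opening $9,108.72; payment $913.00; balance $8,195.72
Month 7: opening $8,195.72; payment $913.00; balance $7,282.72
Month 8: opening $7,282.72; payment $913.00; balance $6,369.72
Month 9: opening $6,369.72; payment $913.00; balance $5,456.72
Month 10: opening $5,456.72; payment $913.00; balance $4,543.72
Month 11: opening $4,543.72; payment $913.00; balance $3,630.72
Month 12: opening $3,630.72; payment $913.00; balance $2,717.72
Month 13: opening $2,717.72; payment $913.00; balance $1,804.72
Month 14: opening $1,804.72; payment $913.00; balance $891.72
Month 15: opening $891.72; payment $891.72; balance $0.00

$891.72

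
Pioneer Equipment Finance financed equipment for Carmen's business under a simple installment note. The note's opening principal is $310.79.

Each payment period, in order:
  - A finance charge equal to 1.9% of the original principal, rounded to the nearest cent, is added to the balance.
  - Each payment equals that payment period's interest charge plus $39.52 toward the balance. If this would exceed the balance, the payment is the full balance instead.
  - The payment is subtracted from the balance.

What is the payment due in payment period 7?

$45.43

Payment period 1: opening $310.79; interest $5.91 → $316.70; payment $45.43; balance $271.27
Payment period 2: opening $271.27; interest $5.91 → $277.18; payment $45.43; balance $231.75
Payment period 3: opening $231.75; interest $5.91 → $237.66; payment $45.43; balance $192.23
Payment period 4: opening $192.23; interest $5.91 → $198.14; payment $45.43; balance $152.71
Payment period 5: opening $152.71; interest $5.91 → $158.62; payment $45.43; balance $113.19
Payment period 6: opening $113.19; interest $5.91 → $119.10; payment $45.43; balance $73.67
Payment period 7: opening $73.67; interest $5.91 → $79.58; payment $45.43; balance $34.15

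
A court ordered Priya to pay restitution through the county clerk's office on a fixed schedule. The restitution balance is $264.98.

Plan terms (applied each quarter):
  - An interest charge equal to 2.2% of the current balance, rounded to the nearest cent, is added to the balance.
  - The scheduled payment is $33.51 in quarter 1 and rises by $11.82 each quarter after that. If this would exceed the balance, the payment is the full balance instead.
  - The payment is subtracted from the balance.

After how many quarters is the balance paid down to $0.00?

5

Quarter 1: opening $264.98; interest $5.83 → $270.81; payment $33.51; balance $237.30
Quarter 2: opening $237.30; interest $5.22 → $242.52; payment $45.33; balance $197.19
Quarter 3: opening $197.19; interest $4.34 → $201.53; payment $57.15; balance $144.38
Quarter 4: opening $144.38; interest $3.18 → $147.56; payment $68.97; balance $78.59
Quarter 5: opening $78.59; interest $1.73 → $80.32; payment $80.32; balance $0.00
Balance reaches $0.00 in quarter 5.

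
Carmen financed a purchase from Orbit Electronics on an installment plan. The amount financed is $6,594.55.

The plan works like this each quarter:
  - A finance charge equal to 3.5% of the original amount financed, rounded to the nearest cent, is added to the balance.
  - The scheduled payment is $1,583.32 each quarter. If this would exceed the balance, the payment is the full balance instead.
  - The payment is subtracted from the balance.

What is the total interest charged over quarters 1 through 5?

$1,154.05

# | Opening | Interest | Payment | End bal
1 | $6,594.55 | $230.81 | $1,583.32 | $5,242.04
2 | $5,242.04 | $230.81 | $1,583.32 | $3,889.53
3 | $3,889.53 | $230.81 | $1,583.32 | $2,537.02
4 | $2,537.02 | $230.81 | $1,583.32 | $1,184.51
5 | $1,184.51 | $230.81 | $1,415.32 | $0.00
Total interest: $230.81 + $230.81 + $230.81 + $230.81 + $230.81 = $1,154.05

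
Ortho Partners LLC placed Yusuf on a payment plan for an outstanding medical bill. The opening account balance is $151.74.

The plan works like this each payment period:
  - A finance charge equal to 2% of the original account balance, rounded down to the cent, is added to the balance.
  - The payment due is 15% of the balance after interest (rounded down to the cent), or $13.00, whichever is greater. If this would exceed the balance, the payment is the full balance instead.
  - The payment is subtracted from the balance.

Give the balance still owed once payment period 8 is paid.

Payment period 1: $151.74 +$3.03 interest = $154.77; pay $23.21 → $131.56
Payment period 2: $131.56 +$3.03 interest = $134.59; pay $20.18 → $114.41
Payment period 3: $114.41 +$3.03 interest = $117.44; pay $17.61 → $99.83
Payment period 4: $99.83 +$3.03 interest = $102.86; pay $15.42 → $87.44
Payment period 5: $87.44 +$3.03 interest = $90.47; pay $13.57 → $76.90
Payment period 6: $76.90 +$3.03 interest = $79.93; pay $13.00 → $66.93
Payment period 7: $66.93 +$3.03 interest = $69.96; pay $13.00 → $56.96
Payment period 8: $56.96 +$3.03 interest = $59.99; pay $13.00 → $46.99

$46.99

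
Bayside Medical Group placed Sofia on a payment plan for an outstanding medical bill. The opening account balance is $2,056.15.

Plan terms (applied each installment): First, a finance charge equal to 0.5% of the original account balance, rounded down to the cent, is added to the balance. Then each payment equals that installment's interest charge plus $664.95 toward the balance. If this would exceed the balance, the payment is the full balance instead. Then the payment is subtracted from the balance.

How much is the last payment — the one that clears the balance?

# | Opening | Interest | Payment | End bal
1 | $2,056.15 | $10.28 | $675.23 | $1,391.20
2 | $1,391.20 | $10.28 | $675.23 | $726.25
3 | $726.25 | $10.28 | $675.23 | $61.30
4 | $61.30 | $10.28 | $71.58 | $0.00

$71.58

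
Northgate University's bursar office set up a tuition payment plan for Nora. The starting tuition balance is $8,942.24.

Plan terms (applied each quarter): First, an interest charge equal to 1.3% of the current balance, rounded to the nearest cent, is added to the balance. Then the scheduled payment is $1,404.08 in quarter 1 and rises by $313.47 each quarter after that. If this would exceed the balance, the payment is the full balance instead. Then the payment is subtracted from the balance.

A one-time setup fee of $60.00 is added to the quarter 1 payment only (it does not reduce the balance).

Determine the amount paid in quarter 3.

# | Opening | Interest | Payment | Fee | End bal
1 | $8,942.24 | $116.25 | $1,404.08 | $60.00 | $7,654.41
2 | $7,654.41 | $99.51 | $1,717.55 | — | $6,036.37
3 | $6,036.37 | $78.47 | $2,031.02 | — | $4,083.82

$2,031.02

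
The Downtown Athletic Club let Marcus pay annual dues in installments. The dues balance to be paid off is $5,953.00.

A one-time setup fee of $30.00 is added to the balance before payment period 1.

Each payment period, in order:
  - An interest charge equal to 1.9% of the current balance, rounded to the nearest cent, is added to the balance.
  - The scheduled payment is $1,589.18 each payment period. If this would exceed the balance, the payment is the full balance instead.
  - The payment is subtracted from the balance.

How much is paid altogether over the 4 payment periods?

Payment period 1: $5,983.00 +$113.68 interest = $6,096.68; pay $1,589.18 → $4,507.50
Payment period 2: $4,507.50 +$85.64 interest = $4,593.14; pay $1,589.18 → $3,003.96
Payment period 3: $3,003.96 +$57.08 interest = $3,061.04; pay $1,589.18 → $1,471.86
Payment period 4: $1,471.86 +$27.97 interest = $1,499.83; pay $1,499.83 → $0.00
Total paid: $6,267.37

$6,267.37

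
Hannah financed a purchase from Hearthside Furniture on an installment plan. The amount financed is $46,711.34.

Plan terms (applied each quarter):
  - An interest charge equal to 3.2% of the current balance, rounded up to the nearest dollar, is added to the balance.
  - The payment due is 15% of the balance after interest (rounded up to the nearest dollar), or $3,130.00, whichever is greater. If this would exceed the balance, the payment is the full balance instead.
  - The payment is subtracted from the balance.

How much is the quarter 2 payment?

Quarter 1: opening $46,711.34; interest $1,495.00 → $48,206.34; payment $7,231.00; balance $40,975.34
Quarter 2: opening $40,975.34; interest $1,312.00 → $42,287.34; payment $6,344.00; balance $35,943.34

$6,344.00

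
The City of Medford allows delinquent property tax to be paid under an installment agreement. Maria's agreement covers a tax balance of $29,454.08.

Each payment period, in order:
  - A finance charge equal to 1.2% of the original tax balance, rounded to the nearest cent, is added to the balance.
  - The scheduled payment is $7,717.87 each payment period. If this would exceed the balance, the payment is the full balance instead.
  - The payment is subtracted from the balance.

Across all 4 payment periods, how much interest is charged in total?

# | Opening | Interest | Payment | End bal
1 | $29,454.08 | $353.45 | $7,717.87 | $22,089.66
2 | $22,089.66 | $353.45 | $7,717.87 | $14,725.24
3 | $14,725.24 | $353.45 | $7,717.87 | $7,360.82
4 | $7,360.82 | $353.45 | $7,714.27 | $0.00
Total interest: $353.45 + $353.45 + $353.45 + $353.45 = $1,413.80

$1,413.80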